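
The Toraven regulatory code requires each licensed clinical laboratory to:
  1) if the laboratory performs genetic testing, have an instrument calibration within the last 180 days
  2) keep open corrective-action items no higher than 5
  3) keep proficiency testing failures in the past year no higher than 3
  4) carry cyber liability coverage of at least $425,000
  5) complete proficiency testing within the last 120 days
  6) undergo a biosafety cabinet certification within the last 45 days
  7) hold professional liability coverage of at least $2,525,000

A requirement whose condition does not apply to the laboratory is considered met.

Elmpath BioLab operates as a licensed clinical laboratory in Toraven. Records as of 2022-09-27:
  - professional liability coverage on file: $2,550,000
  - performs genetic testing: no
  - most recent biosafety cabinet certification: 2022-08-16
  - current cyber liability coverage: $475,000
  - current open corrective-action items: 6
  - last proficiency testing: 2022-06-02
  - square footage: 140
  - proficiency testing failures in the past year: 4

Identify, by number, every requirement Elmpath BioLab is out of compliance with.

1. condition 'performs genetic testing' does not hold → requirement n/a → met
2. open corrective-action items 6 > 5 → not met
3. proficiency testing failures in the past year 4 > 3 → not met
4. cyber liability coverage $475,000 ≥ $425,000 → met
5. proficiency testing 117 days ago vs limit 120 → met
6. biosafety cabinet certification 42 days ago vs limit 45 → met
7. professional liability coverage $2,550,000 ≥ $2,525,000 → met
Not met: 2, 3

2, 3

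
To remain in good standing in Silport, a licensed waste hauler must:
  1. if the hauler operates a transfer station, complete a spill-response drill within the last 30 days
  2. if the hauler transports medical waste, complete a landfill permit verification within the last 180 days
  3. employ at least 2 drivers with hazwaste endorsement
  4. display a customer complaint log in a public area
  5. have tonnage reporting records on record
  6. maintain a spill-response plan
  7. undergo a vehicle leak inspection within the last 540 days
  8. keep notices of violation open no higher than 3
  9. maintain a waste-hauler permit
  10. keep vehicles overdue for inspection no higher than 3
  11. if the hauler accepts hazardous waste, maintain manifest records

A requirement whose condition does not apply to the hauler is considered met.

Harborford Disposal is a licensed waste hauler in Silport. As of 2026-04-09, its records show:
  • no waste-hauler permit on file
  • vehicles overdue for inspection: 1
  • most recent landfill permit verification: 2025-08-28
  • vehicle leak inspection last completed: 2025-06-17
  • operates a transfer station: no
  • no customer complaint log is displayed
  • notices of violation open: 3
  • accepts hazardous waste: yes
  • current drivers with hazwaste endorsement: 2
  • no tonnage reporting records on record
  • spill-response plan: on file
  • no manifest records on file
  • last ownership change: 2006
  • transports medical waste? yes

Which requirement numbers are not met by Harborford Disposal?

2, 4, 5, 9, 11

1. condition 'operates a transfer station' does not hold → requirement n/a → met
2. condition 'transports medical waste' holds; landfill permit verification 224 days ago vs limit 180 → not met
3. drivers with hazwaste endorsement 2 ≥ 2 → met
4. customer complaint log absent → not met
5. tonnage reporting records absent → not met
6. spill-response plan present → met
7. vehicle leak inspection 296 days ago vs limit 540 → met
8. notices of violation open 3 ≤ 3 → met
9. waste-hauler permit absent → not met
10. vehicles overdue for inspection 1 ≤ 3 → met
11. condition 'accepts hazardous waste' holds; manifest records absent → not met
Not met: 2, 4, 5, 9, 11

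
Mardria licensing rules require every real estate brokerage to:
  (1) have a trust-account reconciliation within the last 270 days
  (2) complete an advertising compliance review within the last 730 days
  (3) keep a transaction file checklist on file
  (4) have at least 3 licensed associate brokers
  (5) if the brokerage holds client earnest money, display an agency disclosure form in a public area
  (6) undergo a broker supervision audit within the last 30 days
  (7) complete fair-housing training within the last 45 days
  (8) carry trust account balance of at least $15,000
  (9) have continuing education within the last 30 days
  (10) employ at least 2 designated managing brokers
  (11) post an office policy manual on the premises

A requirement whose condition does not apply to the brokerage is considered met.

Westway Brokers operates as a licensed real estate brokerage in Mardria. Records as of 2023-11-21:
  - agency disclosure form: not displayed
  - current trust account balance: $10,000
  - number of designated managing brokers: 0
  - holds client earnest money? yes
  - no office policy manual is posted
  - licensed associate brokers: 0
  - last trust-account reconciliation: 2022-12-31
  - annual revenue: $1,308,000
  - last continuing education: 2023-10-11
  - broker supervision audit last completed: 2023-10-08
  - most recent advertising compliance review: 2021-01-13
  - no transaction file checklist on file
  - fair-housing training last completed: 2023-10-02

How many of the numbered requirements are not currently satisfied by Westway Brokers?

1. trust-account reconciliation 325 days ago vs limit 270 → not met
2. advertising compliance review 1042 days ago vs limit 730 → not met
3. transaction file checklist absent → not met
4. licensed associate brokers 0 < 3 → not met
5. condition 'holds client earnest money' holds; agency disclosure form absent → not met
6. broker supervision audit 44 days ago vs limit 30 → not met
7. fair-housing training 50 days ago vs limit 45 → not met
8. trust account balance $10,000 < $15,000 → not met
9. continuing education 41 days ago vs limit 30 → not met
10. designated managing brokers 0 < 2 → not met
11. office policy manual absent → not met
Not met: 11 of 11

11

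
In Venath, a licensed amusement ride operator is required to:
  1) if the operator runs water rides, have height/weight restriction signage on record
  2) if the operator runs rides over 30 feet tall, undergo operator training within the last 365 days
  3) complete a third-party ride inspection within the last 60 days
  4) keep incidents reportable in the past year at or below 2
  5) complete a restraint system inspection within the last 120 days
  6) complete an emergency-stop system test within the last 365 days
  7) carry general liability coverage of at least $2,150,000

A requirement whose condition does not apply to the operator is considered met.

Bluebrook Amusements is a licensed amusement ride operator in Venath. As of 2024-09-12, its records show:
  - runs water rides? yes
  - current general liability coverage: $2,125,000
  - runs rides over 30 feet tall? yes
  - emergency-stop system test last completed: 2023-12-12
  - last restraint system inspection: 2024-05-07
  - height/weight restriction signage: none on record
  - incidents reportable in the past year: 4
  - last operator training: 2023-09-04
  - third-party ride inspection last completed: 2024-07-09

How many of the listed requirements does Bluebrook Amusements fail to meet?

1. condition 'runs water rides' holds; height/weight restriction signage absent → not met
2. condition 'runs rides over 30 feet tall' holds; operator training 374 days ago vs limit 365 → not met
3. third-party ride inspection 65 days ago vs limit 60 → not met
4. incidents reportable in the past year 4 > 2 → not met
5. restraint system inspection 128 days ago vs limit 120 → not met
6. emergency-stop system test 275 days ago vs limit 365 → met
7. general liability coverage $2,125,000 < $2,150,000 → not met
Not met: 6 of 7

6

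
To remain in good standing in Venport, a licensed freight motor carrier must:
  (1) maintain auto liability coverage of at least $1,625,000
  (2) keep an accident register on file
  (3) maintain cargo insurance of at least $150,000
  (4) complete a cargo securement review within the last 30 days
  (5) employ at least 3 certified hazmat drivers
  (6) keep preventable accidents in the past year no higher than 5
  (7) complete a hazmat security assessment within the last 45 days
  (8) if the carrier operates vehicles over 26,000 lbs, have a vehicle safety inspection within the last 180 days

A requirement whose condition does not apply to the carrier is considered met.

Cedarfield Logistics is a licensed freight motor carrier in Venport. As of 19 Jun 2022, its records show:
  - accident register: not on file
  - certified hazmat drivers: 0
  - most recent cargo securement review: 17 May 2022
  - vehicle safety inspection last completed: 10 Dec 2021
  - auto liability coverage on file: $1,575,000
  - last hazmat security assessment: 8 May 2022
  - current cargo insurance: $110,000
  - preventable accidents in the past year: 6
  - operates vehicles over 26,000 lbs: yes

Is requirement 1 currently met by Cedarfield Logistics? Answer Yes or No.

1. auto liability coverage $1,575,000 < $1,625,000 → not met

No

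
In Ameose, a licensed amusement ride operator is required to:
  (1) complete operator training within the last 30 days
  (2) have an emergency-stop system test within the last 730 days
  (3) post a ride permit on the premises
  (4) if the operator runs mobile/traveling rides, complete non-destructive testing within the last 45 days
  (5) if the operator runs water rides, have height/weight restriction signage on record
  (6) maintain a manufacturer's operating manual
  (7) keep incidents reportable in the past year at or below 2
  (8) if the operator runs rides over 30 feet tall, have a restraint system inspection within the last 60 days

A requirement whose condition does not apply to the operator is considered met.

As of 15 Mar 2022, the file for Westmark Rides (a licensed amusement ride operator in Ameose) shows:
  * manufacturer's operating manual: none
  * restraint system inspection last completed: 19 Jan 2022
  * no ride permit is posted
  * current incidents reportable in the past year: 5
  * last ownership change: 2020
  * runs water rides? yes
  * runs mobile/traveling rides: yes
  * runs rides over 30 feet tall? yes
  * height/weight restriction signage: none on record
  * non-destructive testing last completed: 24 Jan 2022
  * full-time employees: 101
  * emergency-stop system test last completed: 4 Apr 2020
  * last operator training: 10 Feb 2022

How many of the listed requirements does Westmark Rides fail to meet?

6

1. operator training 33 days ago vs limit 30 → not met
2. emergency-stop system test 710 days ago vs limit 730 → met
3. ride permit absent → not met
4. condition 'runs mobile/traveling rides' holds; non-destructive testing 50 days ago vs limit 45 → not met
5. condition 'runs water rides' holds; height/weight restriction signage absent → not met
6. manufacturer's operating manual absent → not met
7. incidents reportable in the past year 5 > 2 → not met
8. condition 'runs rides over 30 feet tall' holds; restraint system inspection 55 days ago vs limit 60 → met
Not met: 6 of 8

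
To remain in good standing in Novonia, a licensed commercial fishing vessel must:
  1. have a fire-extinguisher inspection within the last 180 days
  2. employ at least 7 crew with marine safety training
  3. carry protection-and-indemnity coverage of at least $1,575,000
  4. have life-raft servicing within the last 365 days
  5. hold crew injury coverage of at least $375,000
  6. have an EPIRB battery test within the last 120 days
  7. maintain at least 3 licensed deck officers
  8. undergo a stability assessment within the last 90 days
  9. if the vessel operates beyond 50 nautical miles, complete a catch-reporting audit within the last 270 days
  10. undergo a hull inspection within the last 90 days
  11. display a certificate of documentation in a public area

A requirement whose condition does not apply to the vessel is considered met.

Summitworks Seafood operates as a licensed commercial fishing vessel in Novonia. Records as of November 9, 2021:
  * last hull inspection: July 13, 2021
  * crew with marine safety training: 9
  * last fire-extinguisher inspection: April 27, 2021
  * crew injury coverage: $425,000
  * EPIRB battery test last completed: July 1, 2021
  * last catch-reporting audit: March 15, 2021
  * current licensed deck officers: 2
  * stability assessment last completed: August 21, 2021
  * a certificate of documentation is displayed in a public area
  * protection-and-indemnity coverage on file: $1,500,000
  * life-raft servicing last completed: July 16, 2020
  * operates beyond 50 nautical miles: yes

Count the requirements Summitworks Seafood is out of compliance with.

1. fire-extinguisher inspection 196 days ago vs limit 180 → not met
2. crew with marine safety training 9 ≥ 7 → met
3. protection-and-indemnity coverage $1,500,000 < $1,575,000 → not met
4. life-raft servicing 481 days ago vs limit 365 → not met
5. crew injury coverage $425,000 ≥ $375,000 → met
6. EPIRB battery test 131 days ago vs limit 120 → not met
7. licensed deck officers 2 < 3 → not met
8. stability assessment 80 days ago vs limit 90 → met
9. condition 'operates beyond 50 nautical miles' holds; catch-reporting audit 239 days ago vs limit 270 → met
10. hull inspection 119 days ago vs limit 90 → not met
11. certificate of documentation present → met
Not met: 6 of 11

6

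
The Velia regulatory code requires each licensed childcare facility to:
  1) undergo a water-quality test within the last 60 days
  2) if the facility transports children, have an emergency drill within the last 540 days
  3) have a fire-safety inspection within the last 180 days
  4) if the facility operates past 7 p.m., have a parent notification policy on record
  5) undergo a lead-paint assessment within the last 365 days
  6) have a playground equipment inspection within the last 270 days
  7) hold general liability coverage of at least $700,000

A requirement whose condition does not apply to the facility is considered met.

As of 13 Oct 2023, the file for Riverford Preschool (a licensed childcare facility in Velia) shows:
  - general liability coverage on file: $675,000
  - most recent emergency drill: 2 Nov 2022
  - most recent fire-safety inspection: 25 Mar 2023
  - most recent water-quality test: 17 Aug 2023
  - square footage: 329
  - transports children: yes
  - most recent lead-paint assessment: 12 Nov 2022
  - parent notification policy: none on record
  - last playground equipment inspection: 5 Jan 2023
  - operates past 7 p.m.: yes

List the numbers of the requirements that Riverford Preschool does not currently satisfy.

1. water-quality test 57 days ago vs limit 60 → met
2. condition 'transports children' holds; emergency drill 345 days ago vs limit 540 → met
3. fire-safety inspection 202 days ago vs limit 180 → not met
4. condition 'operates past 7 p.m.' holds; parent notification policy absent → not met
5. lead-paint assessment 335 days ago vs limit 365 → met
6. playground equipment inspection 281 days ago vs limit 270 → not met
7. general liability coverage $675,000 < $700,000 → not met
Not met: 3, 4, 6, 7

3, 4, 6, 7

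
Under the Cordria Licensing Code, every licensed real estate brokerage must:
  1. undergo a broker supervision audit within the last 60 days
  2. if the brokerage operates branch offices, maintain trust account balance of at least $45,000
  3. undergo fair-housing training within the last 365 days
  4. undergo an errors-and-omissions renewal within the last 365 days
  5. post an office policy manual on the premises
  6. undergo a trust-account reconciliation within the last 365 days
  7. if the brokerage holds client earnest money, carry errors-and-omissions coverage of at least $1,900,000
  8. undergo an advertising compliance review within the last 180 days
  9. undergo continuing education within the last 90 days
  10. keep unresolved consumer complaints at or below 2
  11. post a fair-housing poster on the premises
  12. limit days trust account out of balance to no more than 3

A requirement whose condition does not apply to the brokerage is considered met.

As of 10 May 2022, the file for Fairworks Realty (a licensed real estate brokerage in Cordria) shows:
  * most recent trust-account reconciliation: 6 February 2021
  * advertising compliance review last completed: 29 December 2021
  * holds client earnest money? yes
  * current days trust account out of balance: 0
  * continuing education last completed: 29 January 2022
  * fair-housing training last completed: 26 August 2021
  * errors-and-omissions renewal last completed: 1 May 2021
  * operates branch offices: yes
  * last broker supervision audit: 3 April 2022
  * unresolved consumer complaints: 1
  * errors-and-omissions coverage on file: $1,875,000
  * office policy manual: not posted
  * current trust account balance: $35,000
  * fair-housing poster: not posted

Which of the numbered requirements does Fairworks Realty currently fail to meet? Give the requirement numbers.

2, 4, 5, 6, 7, 9, 11

1. broker supervision audit 37 days ago vs limit 60 → met
2. condition 'operates branch offices' holds; trust account balance $35,000 < $45,000 → not met
3. fair-housing training 257 days ago vs limit 365 → met
4. errors-and-omissions renewal 374 days ago vs limit 365 → not met
5. office policy manual absent → not met
6. trust-account reconciliation 458 days ago vs limit 365 → not met
7. condition 'holds client earnest money' holds; errors-and-omissions coverage $1,875,000 < $1,900,000 → not met
8. advertising compliance review 132 days ago vs limit 180 → met
9. continuing education 101 days ago vs limit 90 → not met
10. unresolved consumer complaints 1 ≤ 2 → met
11. fair-housing poster absent → not met
12. days trust account out of balance 0 ≤ 3 → met
Not met: 2, 4, 5, 6, 7, 9, 11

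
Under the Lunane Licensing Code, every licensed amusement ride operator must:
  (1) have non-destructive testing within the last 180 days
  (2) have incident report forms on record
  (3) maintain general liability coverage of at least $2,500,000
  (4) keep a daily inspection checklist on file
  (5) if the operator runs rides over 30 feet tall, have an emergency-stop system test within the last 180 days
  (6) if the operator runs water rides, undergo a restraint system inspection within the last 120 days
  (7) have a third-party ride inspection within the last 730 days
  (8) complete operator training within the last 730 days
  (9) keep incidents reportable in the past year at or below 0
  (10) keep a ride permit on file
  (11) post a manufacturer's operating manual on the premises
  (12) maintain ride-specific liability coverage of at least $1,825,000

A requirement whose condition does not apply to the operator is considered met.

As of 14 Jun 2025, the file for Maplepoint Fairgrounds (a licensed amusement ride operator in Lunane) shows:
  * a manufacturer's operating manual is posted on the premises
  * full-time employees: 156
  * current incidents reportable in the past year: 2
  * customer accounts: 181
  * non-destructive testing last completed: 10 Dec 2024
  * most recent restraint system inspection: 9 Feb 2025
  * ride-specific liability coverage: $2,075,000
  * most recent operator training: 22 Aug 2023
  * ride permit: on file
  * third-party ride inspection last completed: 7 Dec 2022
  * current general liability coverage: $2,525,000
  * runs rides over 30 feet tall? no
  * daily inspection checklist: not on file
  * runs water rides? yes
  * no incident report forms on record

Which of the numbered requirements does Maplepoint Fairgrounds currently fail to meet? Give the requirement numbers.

1. non-destructive testing 186 days ago vs limit 180 → not met
2. incident report forms absent → not met
3. general liability coverage $2,525,000 ≥ $2,500,000 → met
4. daily inspection checklist absent → not met
5. condition 'runs rides over 30 feet tall' does not hold → requirement n/a → met
6. condition 'runs water rides' holds; restraint system inspection 125 days ago vs limit 120 → not met
7. third-party ride inspection 920 days ago vs limit 730 → not met
8. operator training 662 days ago vs limit 730 → met
9. incidents reportable in the past year 2 > 0 → not met
10. ride permit present → met
11. manufacturer's operating manual present → met
12. ride-specific liability coverage $2,075,000 ≥ $1,825,000 → met
Not met: 1, 2, 4, 6, 7, 9

1, 2, 4, 6, 7, 9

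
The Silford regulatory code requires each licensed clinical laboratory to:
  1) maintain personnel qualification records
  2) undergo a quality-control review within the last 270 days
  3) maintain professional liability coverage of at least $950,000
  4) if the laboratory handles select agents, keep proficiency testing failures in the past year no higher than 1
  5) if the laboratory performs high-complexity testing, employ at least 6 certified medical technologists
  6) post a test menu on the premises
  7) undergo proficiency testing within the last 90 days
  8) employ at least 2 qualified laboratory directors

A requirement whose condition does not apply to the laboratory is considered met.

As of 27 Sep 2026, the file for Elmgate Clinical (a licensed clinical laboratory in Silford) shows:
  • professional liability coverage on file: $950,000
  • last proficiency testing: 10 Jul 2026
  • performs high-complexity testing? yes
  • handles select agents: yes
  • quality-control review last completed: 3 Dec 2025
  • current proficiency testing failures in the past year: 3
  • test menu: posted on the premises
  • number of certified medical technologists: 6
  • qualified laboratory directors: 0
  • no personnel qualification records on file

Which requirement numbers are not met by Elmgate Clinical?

1. personnel qualification records absent → not met
2. quality-control review 298 days ago vs limit 270 → not met
3. professional liability coverage $950,000 ≥ $950,000 → met
4. condition 'handles select agents' holds; proficiency testing failures in the past year 3 > 1 → not met
5. condition 'performs high-complexity testing' holds; certified medical technologists 6 ≥ 6 → met
6. test menu present → met
7. proficiency testing 79 days ago vs limit 90 → met
8. qualified laboratory directors 0 < 2 → not met
Not met: 1, 2, 4, 8

1, 2, 4, 8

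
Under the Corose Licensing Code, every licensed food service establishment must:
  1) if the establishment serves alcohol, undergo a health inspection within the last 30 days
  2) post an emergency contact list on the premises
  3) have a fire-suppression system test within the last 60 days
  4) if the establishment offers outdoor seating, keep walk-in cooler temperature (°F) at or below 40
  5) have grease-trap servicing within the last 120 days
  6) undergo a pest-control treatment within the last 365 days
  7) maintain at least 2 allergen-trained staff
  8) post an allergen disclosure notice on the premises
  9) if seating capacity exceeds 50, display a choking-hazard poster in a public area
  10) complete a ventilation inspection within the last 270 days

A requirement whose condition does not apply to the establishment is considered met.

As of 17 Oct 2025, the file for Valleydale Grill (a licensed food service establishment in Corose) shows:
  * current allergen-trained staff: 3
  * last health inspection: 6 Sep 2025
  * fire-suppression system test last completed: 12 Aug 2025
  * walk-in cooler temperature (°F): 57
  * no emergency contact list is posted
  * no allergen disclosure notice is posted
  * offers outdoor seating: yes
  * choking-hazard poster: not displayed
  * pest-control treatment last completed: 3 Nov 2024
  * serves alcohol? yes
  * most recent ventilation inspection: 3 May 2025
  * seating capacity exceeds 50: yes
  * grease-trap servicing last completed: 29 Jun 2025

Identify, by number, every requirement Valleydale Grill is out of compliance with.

1. condition 'serves alcohol' holds; health inspection 41 days ago vs limit 30 → not met
2. emergency contact list absent → not met
3. fire-suppression system test 66 days ago vs limit 60 → not met
4. condition 'offers outdoor seating' holds; walk-in cooler temperature (°F) 57 > 40 → not met
5. grease-trap servicing 110 days ago vs limit 120 → met
6. pest-control treatment 348 days ago vs limit 365 → met
7. allergen-trained staff 3 ≥ 2 → met
8. allergen disclosure notice absent → not met
9. condition 'seating capacity exceeds 50' holds; choking-hazard poster absent → not met
10. ventilation inspection 167 days ago vs limit 270 → met
Not met: 1, 2, 3, 4, 8, 9

1, 2, 3, 4, 8, 9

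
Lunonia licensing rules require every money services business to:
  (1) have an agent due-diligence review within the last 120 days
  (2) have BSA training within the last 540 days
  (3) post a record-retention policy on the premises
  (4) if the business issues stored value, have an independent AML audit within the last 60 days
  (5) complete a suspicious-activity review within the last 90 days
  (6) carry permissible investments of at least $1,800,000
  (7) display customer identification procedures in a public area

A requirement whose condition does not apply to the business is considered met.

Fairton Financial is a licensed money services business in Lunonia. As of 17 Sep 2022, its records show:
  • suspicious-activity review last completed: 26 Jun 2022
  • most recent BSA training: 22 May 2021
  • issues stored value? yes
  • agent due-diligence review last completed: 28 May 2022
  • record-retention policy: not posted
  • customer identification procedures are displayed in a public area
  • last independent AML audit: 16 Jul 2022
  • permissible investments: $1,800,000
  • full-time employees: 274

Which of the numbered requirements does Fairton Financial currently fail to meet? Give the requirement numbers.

3, 4

1. agent due-diligence review 112 days ago vs limit 120 → met
2. BSA training 483 days ago vs limit 540 → met
3. record-retention policy absent → not met
4. condition 'issues stored value' holds; independent AML audit 63 days ago vs limit 60 → not met
5. suspicious-activity review 83 days ago vs limit 90 → met
6. permissible investments $1,800,000 ≥ $1,800,000 → met
7. customer identification procedures present → met
Not met: 3, 4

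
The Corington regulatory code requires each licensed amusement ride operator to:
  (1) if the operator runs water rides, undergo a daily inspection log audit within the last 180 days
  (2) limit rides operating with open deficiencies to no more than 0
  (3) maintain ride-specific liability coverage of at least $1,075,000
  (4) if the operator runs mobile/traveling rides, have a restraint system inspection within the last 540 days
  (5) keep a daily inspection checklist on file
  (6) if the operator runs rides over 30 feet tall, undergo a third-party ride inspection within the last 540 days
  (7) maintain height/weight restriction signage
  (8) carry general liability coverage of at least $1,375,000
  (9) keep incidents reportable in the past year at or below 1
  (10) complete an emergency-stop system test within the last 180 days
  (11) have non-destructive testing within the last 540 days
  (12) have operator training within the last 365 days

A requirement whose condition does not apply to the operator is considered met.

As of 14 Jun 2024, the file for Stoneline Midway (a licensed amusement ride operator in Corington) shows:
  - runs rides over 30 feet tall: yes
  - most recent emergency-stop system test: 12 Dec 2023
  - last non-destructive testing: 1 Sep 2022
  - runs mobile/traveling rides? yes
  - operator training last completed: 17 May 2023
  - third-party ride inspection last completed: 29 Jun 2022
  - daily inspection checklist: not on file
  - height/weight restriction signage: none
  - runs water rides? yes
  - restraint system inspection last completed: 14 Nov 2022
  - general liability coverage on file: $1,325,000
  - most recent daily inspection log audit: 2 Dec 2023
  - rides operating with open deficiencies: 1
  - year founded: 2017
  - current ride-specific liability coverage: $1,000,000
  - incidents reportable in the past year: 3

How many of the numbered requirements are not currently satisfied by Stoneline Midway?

12

1. condition 'runs water rides' holds; daily inspection log audit 195 days ago vs limit 180 → not met
2. rides operating with open deficiencies 1 > 0 → not met
3. ride-specific liability coverage $1,000,000 < $1,075,000 → not met
4. condition 'runs mobile/traveling rides' holds; restraint system inspection 578 days ago vs limit 540 → not met
5. daily inspection checklist absent → not met
6. condition 'runs rides over 30 feet tall' holds; third-party ride inspection 716 days ago vs limit 540 → not met
7. height/weight restriction signage absent → not met
8. general liability coverage $1,325,000 < $1,375,000 → not met
9. incidents reportable in the past year 3 > 1 → not met
10. emergency-stop system test 185 days ago vs limit 180 → not met
11. non-destructive testing 652 days ago vs limit 540 → not met
12. operator training 394 days ago vs limit 365 → not met
Not met: 12 of 12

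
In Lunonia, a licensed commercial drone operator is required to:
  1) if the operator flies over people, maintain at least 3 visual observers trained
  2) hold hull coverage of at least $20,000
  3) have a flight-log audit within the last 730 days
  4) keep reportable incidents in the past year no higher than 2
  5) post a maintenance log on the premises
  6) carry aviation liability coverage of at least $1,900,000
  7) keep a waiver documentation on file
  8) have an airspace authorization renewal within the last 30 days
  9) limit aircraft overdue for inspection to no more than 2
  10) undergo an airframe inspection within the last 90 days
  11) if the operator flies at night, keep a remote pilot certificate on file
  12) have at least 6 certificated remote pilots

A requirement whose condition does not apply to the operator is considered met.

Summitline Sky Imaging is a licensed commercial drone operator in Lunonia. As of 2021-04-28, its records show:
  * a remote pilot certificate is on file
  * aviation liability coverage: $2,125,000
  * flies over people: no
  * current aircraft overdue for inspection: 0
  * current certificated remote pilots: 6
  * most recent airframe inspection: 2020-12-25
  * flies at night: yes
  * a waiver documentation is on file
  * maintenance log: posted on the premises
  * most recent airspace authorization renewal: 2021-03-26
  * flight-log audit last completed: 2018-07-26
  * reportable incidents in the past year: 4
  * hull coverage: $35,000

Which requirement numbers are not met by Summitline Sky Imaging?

1. condition 'flies over people' does not hold → requirement n/a → met
2. hull coverage $35,000 ≥ $20,000 → met
3. flight-log audit 1007 days ago vs limit 730 → not met
4. reportable incidents in the past year 4 > 2 → not met
5. maintenance log present → met
6. aviation liability coverage $2,125,000 ≥ $1,900,000 → met
7. waiver documentation present → met
8. airspace authorization renewal 33 days ago vs limit 30 → not met
9. aircraft overdue for inspection 0 ≤ 2 → met
10. airframe inspection 124 days ago vs limit 90 → not met
11. condition 'flies at night' holds; remote pilot certificate present → met
12. certificated remote pilots 6 ≥ 6 → met
Not met: 3, 4, 8, 10

3, 4, 8, 10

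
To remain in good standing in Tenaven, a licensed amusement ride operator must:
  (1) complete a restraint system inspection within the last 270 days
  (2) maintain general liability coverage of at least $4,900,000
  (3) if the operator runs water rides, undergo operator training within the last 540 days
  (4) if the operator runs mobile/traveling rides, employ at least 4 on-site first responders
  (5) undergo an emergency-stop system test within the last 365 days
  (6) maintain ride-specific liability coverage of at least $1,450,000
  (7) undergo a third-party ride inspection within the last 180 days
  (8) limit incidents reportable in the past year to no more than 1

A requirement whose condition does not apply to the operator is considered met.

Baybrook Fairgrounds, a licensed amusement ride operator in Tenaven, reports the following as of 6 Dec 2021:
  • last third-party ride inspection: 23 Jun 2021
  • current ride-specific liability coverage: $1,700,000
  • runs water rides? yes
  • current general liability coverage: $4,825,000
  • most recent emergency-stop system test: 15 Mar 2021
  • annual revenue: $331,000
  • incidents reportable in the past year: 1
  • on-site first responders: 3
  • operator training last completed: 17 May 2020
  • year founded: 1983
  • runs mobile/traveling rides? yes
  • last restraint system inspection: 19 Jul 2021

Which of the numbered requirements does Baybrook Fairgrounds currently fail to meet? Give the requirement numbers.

2, 3, 4

1. restraint system inspection 140 days ago vs limit 270 → met
2. general liability coverage $4,825,000 < $4,900,000 → not met
3. condition 'runs water rides' holds; operator training 568 days ago vs limit 540 → not met
4. condition 'runs mobile/traveling rides' holds; on-site first responders 3 < 4 → not met
5. emergency-stop system test 266 days ago vs limit 365 → met
6. ride-specific liability coverage $1,700,000 ≥ $1,450,000 → met
7. third-party ride inspection 166 days ago vs limit 180 → met
8. incidents reportable in the past year 1 ≤ 1 → met
Not met: 2, 3, 4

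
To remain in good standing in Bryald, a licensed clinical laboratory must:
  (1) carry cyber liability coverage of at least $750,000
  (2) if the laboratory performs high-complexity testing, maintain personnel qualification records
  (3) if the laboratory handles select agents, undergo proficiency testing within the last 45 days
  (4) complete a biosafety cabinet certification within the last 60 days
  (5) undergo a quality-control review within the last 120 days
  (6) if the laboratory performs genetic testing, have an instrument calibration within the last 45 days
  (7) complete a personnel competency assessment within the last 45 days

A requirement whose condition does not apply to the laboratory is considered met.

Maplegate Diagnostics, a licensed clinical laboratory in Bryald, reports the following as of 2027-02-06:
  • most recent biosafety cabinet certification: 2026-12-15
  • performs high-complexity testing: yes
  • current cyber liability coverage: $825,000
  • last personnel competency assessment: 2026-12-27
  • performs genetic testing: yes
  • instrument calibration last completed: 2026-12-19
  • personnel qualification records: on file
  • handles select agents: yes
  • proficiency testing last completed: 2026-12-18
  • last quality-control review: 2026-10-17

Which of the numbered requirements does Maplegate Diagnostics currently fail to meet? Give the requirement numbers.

3, 6

1. cyber liability coverage $825,000 ≥ $750,000 → met
2. condition 'performs high-complexity testing' holds; personnel qualification records present → met
3. condition 'handles select agents' holds; proficiency testing 50 days ago vs limit 45 → not met
4. biosafety cabinet certification 53 days ago vs limit 60 → met
5. quality-control review 112 days ago vs limit 120 → met
6. condition 'performs genetic testing' holds; instrument calibration 49 days ago vs limit 45 → not met
7. personnel competency assessment 41 days ago vs limit 45 → met
Not met: 3, 6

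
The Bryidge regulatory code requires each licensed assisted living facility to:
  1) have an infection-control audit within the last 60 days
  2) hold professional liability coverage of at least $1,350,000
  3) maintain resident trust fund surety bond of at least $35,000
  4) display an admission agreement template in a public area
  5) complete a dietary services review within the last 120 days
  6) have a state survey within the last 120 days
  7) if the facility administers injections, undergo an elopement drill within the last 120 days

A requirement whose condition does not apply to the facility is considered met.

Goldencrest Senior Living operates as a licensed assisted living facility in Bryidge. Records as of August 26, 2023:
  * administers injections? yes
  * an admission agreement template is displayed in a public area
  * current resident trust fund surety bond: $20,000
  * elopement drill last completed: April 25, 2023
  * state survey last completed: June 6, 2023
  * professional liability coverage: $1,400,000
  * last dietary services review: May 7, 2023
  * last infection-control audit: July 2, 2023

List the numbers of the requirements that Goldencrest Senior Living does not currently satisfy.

3, 7

1. infection-control audit 55 days ago vs limit 60 → met
2. professional liability coverage $1,400,000 ≥ $1,350,000 → met
3. resident trust fund surety bond $20,000 < $35,000 → not met
4. admission agreement template present → met
5. dietary services review 111 days ago vs limit 120 → met
6. state survey 81 days ago vs limit 120 → met
7. condition 'administers injections' holds; elopement drill 123 days ago vs limit 120 → not met
Not met: 3, 7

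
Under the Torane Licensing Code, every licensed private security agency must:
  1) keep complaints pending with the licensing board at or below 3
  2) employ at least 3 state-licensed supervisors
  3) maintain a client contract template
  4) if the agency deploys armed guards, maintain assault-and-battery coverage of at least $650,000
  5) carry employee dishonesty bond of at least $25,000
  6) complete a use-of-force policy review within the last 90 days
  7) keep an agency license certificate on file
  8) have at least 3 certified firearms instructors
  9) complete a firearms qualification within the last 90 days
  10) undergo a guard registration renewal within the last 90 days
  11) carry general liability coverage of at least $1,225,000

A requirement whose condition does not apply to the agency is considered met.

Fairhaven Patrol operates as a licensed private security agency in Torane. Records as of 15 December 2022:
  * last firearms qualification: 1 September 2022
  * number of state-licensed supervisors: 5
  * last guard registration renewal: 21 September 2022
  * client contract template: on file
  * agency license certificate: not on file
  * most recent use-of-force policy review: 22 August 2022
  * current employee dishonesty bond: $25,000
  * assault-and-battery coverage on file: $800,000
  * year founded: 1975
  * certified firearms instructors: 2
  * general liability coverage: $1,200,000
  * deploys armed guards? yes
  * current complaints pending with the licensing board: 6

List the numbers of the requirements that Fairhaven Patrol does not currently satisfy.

1, 6, 7, 8, 9, 11

1. complaints pending with the licensing board 6 > 3 → not met
2. state-licensed supervisors 5 ≥ 3 → met
3. client contract template present → met
4. condition 'deploys armed guards' holds; assault-and-battery coverage $800,000 ≥ $650,000 → met
5. employee dishonesty bond $25,000 ≥ $25,000 → met
6. use-of-force policy review 115 days ago vs limit 90 → not met
7. agency license certificate absent → not met
8. certified firearms instructors 2 < 3 → not met
9. firearms qualification 105 days ago vs limit 90 → not met
10. guard registration renewal 85 days ago vs limit 90 → met
11. general liability coverage $1,200,000 < $1,225,000 → not met
Not met: 1, 6, 7, 8, 9, 11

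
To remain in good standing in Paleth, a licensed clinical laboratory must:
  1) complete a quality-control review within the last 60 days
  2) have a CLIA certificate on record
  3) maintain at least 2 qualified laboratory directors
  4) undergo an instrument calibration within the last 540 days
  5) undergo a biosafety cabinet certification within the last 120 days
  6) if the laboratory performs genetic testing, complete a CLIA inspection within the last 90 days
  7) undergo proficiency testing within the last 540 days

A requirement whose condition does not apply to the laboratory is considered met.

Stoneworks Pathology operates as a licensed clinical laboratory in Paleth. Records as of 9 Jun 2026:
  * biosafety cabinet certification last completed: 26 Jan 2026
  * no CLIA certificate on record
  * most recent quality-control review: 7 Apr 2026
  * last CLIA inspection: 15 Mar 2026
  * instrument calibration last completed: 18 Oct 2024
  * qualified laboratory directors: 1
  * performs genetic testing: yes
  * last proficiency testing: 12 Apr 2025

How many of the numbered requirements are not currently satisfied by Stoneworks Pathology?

1. quality-control review 63 days ago vs limit 60 → not met
2. CLIA certificate absent → not met
3. qualified laboratory directors 1 < 2 → not met
4. instrument calibration 599 days ago vs limit 540 → not met
5. biosafety cabinet certification 134 days ago vs limit 120 → not met
6. condition 'performs genetic testing' holds; CLIA inspection 86 days ago vs limit 90 → met
7. proficiency testing 423 days ago vs limit 540 → met
Not met: 5 of 7

5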